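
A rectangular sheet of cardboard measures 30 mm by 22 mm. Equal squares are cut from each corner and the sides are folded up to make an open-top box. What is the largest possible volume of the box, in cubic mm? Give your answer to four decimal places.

1233.8092

With cut size x, the volume is V(x) = x(30 − 2x)(22 − 2x) for 0 < x < 11.
V'(x) = 12x^2 − 208x + 660. Setting V'(x) = 0 gives x ≈ 4.1821 (the root in (0, 11)).
V''(x) = 24x − 208 is negative there, so this is the maximum; V ≈ 1233.8092.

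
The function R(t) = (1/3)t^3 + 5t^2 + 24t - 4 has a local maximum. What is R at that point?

Critical points: R'(t) = t^2 + 10t + 24 vanishes at t = -6, -4.
Since R''(t) = 2t + 10, we get R''(-6) = -2 < 0 ⇒ local maximum; R''(-4) = 2 > 0 ⇒ local minimum.
So the local maximum value is R(-6) = -40.

-40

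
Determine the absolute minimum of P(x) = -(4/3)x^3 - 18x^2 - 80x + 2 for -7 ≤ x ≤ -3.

116

P'(x) = -4x^2 - 36x - 80, which vanishes at x = -5 and x = -4.
Evaluating at the critical points and endpoints: P(-7) = 412/3; P(-5) = 356/3; P(-4) = 358/3; P(-3) = 116.
So the minimum is P(-3) = 116.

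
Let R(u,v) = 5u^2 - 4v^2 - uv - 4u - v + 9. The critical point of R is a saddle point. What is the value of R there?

∂R/∂u = 10u - v - 4 = 0 and ∂R/∂v = -u - 8v - 1 = 0, so (u, v) = (31/81, -14/81).
The Hessian has R_{uu} = 10, R_{vv} = -8, R_{uv} = -1, giving D = -81 < 0, so the point is a saddle point.
R(31/81, -14/81) = 674/81.

674/81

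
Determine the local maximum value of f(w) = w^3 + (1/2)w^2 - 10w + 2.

16

f'(w) = 3w^2 + w - 10. Setting f'(w) = 0 gives w ∈ {-2, 5/3}.
Since f''(w) = 6w + 1, we get f''(-2) = -11 < 0 ⇒ local maximum; f''(5/3) = 11 > 0 ⇒ local minimum.
So the local maximum value is f(-2) = 16.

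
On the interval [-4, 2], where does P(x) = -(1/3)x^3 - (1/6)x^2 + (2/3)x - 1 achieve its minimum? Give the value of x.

The derivative is -x^2 - (1/3)x + 2/3, which vanishes at x = -1 and x = 2/3.
Compare values at every candidate in [-4, 2]: P(-4) = 15, P(-1) = -3/2, P(2/3) = -59/81, P(2) = -3.
Hence the absolute minimum is -3 at x = 2.

2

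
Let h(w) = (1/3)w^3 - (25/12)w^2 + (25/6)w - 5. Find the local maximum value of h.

-745/324

h'(w) = w^2 - (25/6)w + 25/6. Setting h'(w) = 0 gives w ∈ {5/3, 5/2}.
Since h''(w) = 2w - 25/6, we get h''(5/3) = -5/6 < 0 ⇒ local maximum; h''(5/2) = 5/6 > 0 ⇒ local minimum.
So the local maximum value is h(5/3) = -745/324.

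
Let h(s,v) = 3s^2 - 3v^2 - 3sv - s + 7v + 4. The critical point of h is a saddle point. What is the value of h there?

101/15

∂h/∂s = 6s - 3v - 1 = 0 and ∂h/∂v = -3s - 6v + 7 = 0, so (s, v) = (3/5, 13/15).
The Hessian has h_{ss} = 6, h_{vv} = -6, h_{sv} = -3, giving D = -45 < 0, so the point is a saddle point.
h(3/5, 13/15) = 101/15.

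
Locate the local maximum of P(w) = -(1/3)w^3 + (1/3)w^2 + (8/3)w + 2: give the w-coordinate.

2

Critical points: P'(w) = -w^2 + (2/3)w + 8/3 vanishes at w = -4/3, 2.
Second-derivative test with P''(w) = -2w + 2/3: P''(-4/3) = 10/3 > 0 ⇒ local minimum; P''(2) = -10/3 < 0 ⇒ local maximum.
Thus P has its local maximum at w = 2, with value 6.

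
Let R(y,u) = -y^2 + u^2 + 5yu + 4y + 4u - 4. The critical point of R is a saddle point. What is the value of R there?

-196/29

∂R/∂y = -2y + 5u + 4 = 0 and ∂R/∂u = 5y + 2u + 4 = 0, so (y, u) = (-12/29, -28/29).
The Hessian has R_{yy} = -2, R_{uu} = 2, R_{yu} = 5, giving D = -29 < 0, so the point is a saddle point.
R(-12/29, -28/29) = -196/29.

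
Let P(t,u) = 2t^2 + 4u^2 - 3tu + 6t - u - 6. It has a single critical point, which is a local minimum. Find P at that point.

∂P/∂t = 4t - 3u + 6 = 0 and ∂P/∂u = -3t + 8u - 1 = 0, so (t, u) = (-45/23, -14/23).
The Hessian has P_{tt} = 4, P_{uu} = 8, P_{tu} = -3, giving D = 23 > 0 with P_{tt} > 0, so the point is a local minimum.
P(-45/23, -14/23) = -266/23.

-266/23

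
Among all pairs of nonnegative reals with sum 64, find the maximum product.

1024

With x + y = 64, the product is P(x) = x(64 − x).
P'(x) = 64 − 2x = 0 gives x = 32; P'' = −2 < 0, so this is the maximum.
P = 32·32 = 1024.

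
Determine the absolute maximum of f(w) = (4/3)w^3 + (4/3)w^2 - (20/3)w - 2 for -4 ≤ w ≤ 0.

538/81

f'(w) = 4w^2 + (8/3)w - 20/3, whose only zero in [-4, 0] is w = -5/3.
Evaluating at the critical points and endpoints: f(-4) = -118/3,  f(-5/3) = 538/81,  f(0) = -2.
So the maximum is f(-5/3) = 538/81.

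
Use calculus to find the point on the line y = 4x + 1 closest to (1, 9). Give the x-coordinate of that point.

33/17

Minimize D(x)^2 = (x - 1)^2 + (4x - 8)^2.
d/dx[D^2] = 2(x - 1) + 2·4·(4x - 8) = 0 ⇒ x = 33/17.
Then y = 149/17 and the distance is √(16/17) ≈ 0.9701.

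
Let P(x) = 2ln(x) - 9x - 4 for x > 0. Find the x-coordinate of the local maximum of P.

2/9

P'(x) = 2/x − 9 = 0 gives x = 2/9.
P''(x) = -2/x², which is negative for x > 0, so this is a local maximum.
P(2/9) = 2·ln(2/9) - 2 - 4 ≈ -9.0082.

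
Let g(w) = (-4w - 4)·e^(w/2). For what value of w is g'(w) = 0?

g'(w) = (-4)·e^(w/2) + (-4w - 4)·(1/2)·e^(w/2) = (-2w - 6)·e^(w/2). Since e^(w/2) > 0, the only critical point is w = -3.
g''(-3) has the same sign as -2 < 0, so this is a local maximum.
g(-3) = (8)·e^(-3/2) ≈ 1.7850.

-3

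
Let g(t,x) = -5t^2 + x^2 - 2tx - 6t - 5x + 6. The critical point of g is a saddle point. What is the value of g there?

∂g/∂t = -10t - 2x - 6 = 0 and ∂g/∂x = -2t + 2x - 5 = 0, so (t, x) = (-11/12, 19/12).
The Hessian has g_{tt} = -10, g_{xx} = 2, g_{tx} = -2, giving D = -24 < 0, so the point is a saddle point.
g(-11/12, 19/12) = 115/24.

115/24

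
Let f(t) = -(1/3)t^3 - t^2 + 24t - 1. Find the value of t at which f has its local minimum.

f'(t) = -t^2 - 2t + 24. Setting f'(t) = 0 gives t ∈ {-6, 4}.
Second-derivative test with f''(t) = -2t - 2: f''(-6) = 10 > 0 ⇒ local minimum; f''(4) = -10 < 0 ⇒ local maximum.
Thus f has its local minimum at t = -6, with value -109.

-6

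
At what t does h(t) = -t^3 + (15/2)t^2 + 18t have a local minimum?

-1

h'(t) = -3t^2 + 15t + 18 = 0 at t = -1, 6.
h''(t) = -6t + 15. h''(-1) = 21 > 0 ⇒ local minimum; h''(6) = -21 < 0 ⇒ local maximum.
So the local minimum value is h(-1) = -19/2.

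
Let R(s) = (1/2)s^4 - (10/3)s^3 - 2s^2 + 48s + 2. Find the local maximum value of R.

Critical points: R'(s) = 2s^3 - 10s^2 - 4s + 48 vanishes at s = -2, 3, 4.
Second-derivative test with R''(s) = 6s^2 - 20s - 4: R''(-2) = 60 > 0 ⇒ local minimum; R''(3) = -10 < 0 ⇒ local maximum; R''(4) = 12 > 0 ⇒ local minimum.
Thus R has its local maximum at s = 3, with value 157/2.

157/2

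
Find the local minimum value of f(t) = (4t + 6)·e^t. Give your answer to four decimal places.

-0.3283

f'(t) = 4·e^t + (4t + 6)·1·e^t = (4t + 10)·e^t. Since e^t > 0, the only critical point is t = -5/2.
f''(-5/2) has the same sign as 4 > 0, so this is a local minimum.
f(-5/2) = (-4)·e^(-5/2) ≈ -0.3283.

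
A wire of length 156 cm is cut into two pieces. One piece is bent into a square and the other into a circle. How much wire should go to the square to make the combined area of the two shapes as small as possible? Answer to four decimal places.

87.3755

Let x be the length used for the square. Square side x/4; circle radius (156−x)/(2π).
A(x) = (x/4)² + π·((156−x)/(2π))² = x²/16 + (156−x)²/(4π) for 0 ≤ x ≤ 156. A'(x) = x/8 − (156−x)/(2π) = 0 gives x = 4·156/(π+4) ≈ 87.3755.
A'' = 1/8 + 1/(2π) > 0, so this gives the minimum combined area; x ≈ 87.3755 cm to the square.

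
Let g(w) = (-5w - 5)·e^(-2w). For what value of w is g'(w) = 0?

-1/2

Differentiating with the product rule gives g'(w) = (10w + 5)·e^(-2w). Since e^(-2w) > 0, the only critical point is w = -1/2.
g''(-1/2) has the same sign as 10 > 0, so this is a local minimum.
g(-1/2) = (-5/2)·e^(1) ≈ -6.7957.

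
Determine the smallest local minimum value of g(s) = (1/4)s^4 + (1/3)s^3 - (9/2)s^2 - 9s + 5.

-133/4

g'(s) = s^3 + s^2 - 9s - 9. Setting g'(s) = 0 gives s ∈ {-3, -1, 3}.
Second-derivative test with g''(s) = 3s^2 + 2s - 9: g''(-3) = 12 > 0 ⇒ local minimum; g''(-1) = -8 < 0 ⇒ local maximum; g''(3) = 24 > 0 ⇒ local minimum.
The smallest local minimum is g(3) = -133/4.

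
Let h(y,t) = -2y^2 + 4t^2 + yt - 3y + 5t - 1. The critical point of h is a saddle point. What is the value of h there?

-32/33

∂h/∂y = -4y + t - 3 = 0 and ∂h/∂t = y + 8t + 5 = 0, so (y, t) = (-29/33, -17/33).
The Hessian has h_{yy} = -4, h_{tt} = 8, h_{yt} = 1, giving D = -33 < 0, so the point is a saddle point.
h(-29/33, -17/33) = -32/33.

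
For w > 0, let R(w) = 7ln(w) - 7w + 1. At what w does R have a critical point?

R'(w) = 7/w − 7 = 0 gives w = 1.
R''(w) = -7/w², which is negative for w > 0, so this is a local maximum.
R(1) = 7·ln(1) - 7 + 1 ≈ -6.0000.

1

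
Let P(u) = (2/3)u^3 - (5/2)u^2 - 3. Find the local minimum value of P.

P'(u) = 2u^2 - 5u = 0 at u = 0, 5/2.
Second-derivative test with P''(u) = 4u - 5: P''(0) = -5 < 0 ⇒ local maximum; P''(5/2) = 5 > 0 ⇒ local minimum.
So the local minimum value is P(5/2) = -197/24.

-197/24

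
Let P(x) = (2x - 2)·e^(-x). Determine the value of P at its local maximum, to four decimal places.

Differentiating with the product rule gives P'(x) = (-2x + 4)·e^(-x). Since e^(-x) > 0, the only critical point is x = 2.
P''(2) has the same sign as -2 < 0, so this is a local maximum.
P(2) = (2)·e^(-2) ≈ 0.2707.

0.2707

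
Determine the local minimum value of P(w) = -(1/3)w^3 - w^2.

P'(w) = -w^2 - 2w. Setting P'(w) = 0 gives w ∈ {-2, 0}.
P''(w) = -2w - 2. P''(-2) = 2 > 0 ⇒ local minimum; P''(0) = -2 < 0 ⇒ local maximum.
The local minimum is P(-2) = -4/3.

-4/3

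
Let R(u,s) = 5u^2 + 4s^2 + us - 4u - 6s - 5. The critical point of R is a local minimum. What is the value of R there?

-615/79

∂R/∂u = 10u + s - 4 = 0 and ∂R/∂s = u + 8s - 6 = 0, so (u, s) = (26/79, 56/79).
The Hessian has R_{uu} = 10, R_{ss} = 8, R_{us} = 1, giving D = 79 > 0 with R_{uu} > 0, so the point is a local minimum.
R(26/79, 56/79) = -615/79.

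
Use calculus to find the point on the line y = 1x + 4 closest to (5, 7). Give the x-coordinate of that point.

4

Minimize D(x)^2 = (x - 5)^2 + (x - 3)^2.
d/dx[D^2] = 2(x - 5) + 2·1·(x - 3) = 0 ⇒ x = 4.
Then y = 8 and the distance is √(2) ≈ 1.4142.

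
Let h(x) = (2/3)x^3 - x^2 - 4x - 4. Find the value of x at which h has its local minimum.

Critical points: h'(x) = 2x^2 - 2x - 4 vanishes at x = -1, 2.
Second-derivative test with h''(x) = 4x - 2: h''(-1) = -6 < 0 ⇒ local maximum; h''(2) = 6 > 0 ⇒ local minimum.
The local minimum is h(2) = -32/3.

2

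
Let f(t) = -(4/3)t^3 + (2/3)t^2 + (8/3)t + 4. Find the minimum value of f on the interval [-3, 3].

-18

Differentiating, f'(t) = -4t^2 + (4/3)t + 8/3; which vanishes at t = -2/3 and t = 1.
Candidates: f(-3) = 38, f(-2/3) = 236/81, f(1) = 6, f(3) = -18.
The minimum over the interval is -18, attained at t = 3.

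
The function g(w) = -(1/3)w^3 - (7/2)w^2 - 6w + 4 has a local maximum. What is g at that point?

41/6

Critical points: g'(w) = -w^2 - 7w - 6 vanishes at w = -6, -1.
g''(w) = -2w - 7. g''(-6) = 5 > 0 ⇒ local minimum; g''(-1) = -5 < 0 ⇒ local maximum.
Thus g has its local maximum at w = -1, with value 41/6.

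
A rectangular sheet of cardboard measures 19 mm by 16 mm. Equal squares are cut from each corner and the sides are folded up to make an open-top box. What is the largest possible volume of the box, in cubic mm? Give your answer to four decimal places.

With cut size x, the volume is V(x) = x(19 − 2x)(16 − 2x) for 0 < x < 8.
V'(x) = 12x^2 − 140x + 304. Setting V'(x) = 0 gives x ≈ 2.8847 (the root in (0, 8)).
V''(x) = 24x − 140 is negative there, so this is the maximum; V ≈ 390.4643.

390.4643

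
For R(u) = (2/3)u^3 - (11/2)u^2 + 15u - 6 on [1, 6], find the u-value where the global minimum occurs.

1

R'(u) = 2u^2 - 11u + 15, which vanishes at u = 5/2 and u = 3.
Candidates: R(1) = 25/6, R(5/2) = 181/24, R(3) = 15/2, R(6) = 30.
Hence the absolute minimum is 25/6 at u = 1.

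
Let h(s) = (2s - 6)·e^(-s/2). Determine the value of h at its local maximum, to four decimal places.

Differentiating with the product rule gives h'(s) = (-s + 5)·e^(-s/2). Since e^(-s/2) > 0, the only critical point is s = 5.
h''(5) has the same sign as -1 < 0, so this is a local maximum.
h(5) = (4)·e^(-5/2) ≈ 0.3283.

0.3283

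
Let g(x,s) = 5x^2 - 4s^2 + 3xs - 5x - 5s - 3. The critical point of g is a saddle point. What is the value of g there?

∂g/∂x = 10x + 3s - 5 = 0 and ∂g/∂s = 3x - 8s - 5 = 0, so (x, s) = (55/89, -35/89).
The Hessian has g_{xx} = 10, g_{ss} = -8, g_{xs} = 3, giving D = -89 < 0, so the point is a saddle point.
g(55/89, -35/89) = -317/89.

-317/89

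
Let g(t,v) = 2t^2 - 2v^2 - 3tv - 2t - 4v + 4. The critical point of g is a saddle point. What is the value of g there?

148/25

∂g/∂t = 4t - 3v - 2 = 0 and ∂g/∂v = -3t - 4v - 4 = 0, so (t, v) = (-4/25, -22/25).
The Hessian has g_{tt} = 4, g_{vv} = -4, g_{tv} = -3, giving D = -25 < 0, so the point is a saddle point.
g(-4/25, -22/25) = 148/25.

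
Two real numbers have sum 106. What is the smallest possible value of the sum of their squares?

5618

With a + b = 106, a^2 + b^2 = a^2 + (106 − a)^2.
The derivative 2a − 2(106 − a) = 4a − 212 vanishes at a = 53; second derivative 4 > 0, a minimum.
The minimum is 2·(53)^2 = 5618.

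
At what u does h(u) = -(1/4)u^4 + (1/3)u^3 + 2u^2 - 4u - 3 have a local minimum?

1

Critical points: h'(u) = -u^3 + u^2 + 4u - 4 vanishes at u = -2, 1, 2.
Second-derivative test with h''(u) = -3u^2 + 2u + 4: h''(-2) = -12 < 0 ⇒ local maximum; h''(1) = 3 > 0 ⇒ local minimum; h''(2) = -4 < 0 ⇒ local maximum.
Thus h has its local minimum at u = 1, with value -59/12.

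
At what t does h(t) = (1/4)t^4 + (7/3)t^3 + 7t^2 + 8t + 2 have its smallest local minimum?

-4

h'(t) = t^3 + 7t^2 + 14t + 8. Setting h'(t) = 0 gives t ∈ {-4, -2, -1}.
Since h''(t) = 3t^2 + 14t + 14, we get h''(-4) = 6 > 0 ⇒ local minimum; h''(-2) = -2 < 0 ⇒ local maximum; h''(-1) = 3 > 0 ⇒ local minimum.
Thus h has its smallest local minimum at t = -4, with value -10/3.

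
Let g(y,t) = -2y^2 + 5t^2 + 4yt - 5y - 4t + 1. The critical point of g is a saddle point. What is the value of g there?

∂g/∂y = -4y + 4t - 5 = 0 and ∂g/∂t = 4y + 10t - 4 = 0, so (y, t) = (-17/28, 9/14).
The Hessian has g_{yy} = -4, g_{tt} = 10, g_{yt} = 4, giving D = -56 < 0, so the point is a saddle point.
g(-17/28, 9/14) = 69/56.

69/56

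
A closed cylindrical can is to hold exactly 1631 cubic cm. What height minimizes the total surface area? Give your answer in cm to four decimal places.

With radius r and height h, πr²h = 1631 so h = 1631/(πr²), and S(r) = 2πr² + 2πrh = 2πr² + 2·1631/r.
S'(r) = 4πr − 2·1631/r² = 0 ⇒ r³ = 1631/(2π), so r ≈ 6.3791 and h = 2r ≈ 12.7582.
S''(r) = 4π + 4·1631/r³ > 0, so this is the minimum; S ≈ 767.0385.

12.7582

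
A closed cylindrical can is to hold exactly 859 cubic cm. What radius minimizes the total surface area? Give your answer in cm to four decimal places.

With radius r and height h, πr²h = 859 so h = 859/(πr²), and S(r) = 2πr² + 2πrh = 2πr² + 2·859/r.
S'(r) = 4πr − 2·859/r² = 0 ⇒ r³ = 859/(2π), so r ≈ 5.1515 and h = 2r ≈ 10.3031.
S''(r) = 4π + 4·859/r³ > 0, so this is the minimum; S ≈ 500.2380.

5.1515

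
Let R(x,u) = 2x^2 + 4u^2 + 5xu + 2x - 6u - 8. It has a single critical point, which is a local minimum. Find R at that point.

∂R/∂x = 4x + 5u + 2 = 0 and ∂R/∂u = 5x + 8u - 6 = 0, so (x, u) = (-46/7, 34/7).
The Hessian has R_{xx} = 4, R_{uu} = 8, R_{xu} = 5, giving D = 7 > 0 with R_{xx} > 0, so the point is a local minimum.
R(-46/7, 34/7) = -204/7.

-204/7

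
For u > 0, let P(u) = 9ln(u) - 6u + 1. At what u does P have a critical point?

3/2

P'(u) = 9/u − 6 = 0 gives u = 3/2.
P''(u) = -9/u², which is negative for u > 0, so this is a local maximum.
P(3/2) = 9·ln(3/2) - 9 + 1 ≈ -4.3508.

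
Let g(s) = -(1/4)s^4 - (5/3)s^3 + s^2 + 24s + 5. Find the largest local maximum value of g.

g'(s) = -s^3 - 5s^2 + 2s + 24 = 0 at s = -4, -3, 2.
Since g''(s) = -3s^2 - 10s + 2, we get g''(-4) = -6 < 0 ⇒ local maximum; g''(-3) = 5 > 0 ⇒ local minimum; g''(2) = -30 < 0 ⇒ local maximum.
Thus g has its largest local maximum at s = 2, with value 119/3.

119/3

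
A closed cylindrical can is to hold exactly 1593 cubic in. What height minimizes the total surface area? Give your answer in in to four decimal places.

12.6583

With radius r and height h, πr²h = 1593 so h = 1593/(πr²), and S(r) = 2πr² + 2πrh = 2πr² + 2·1593/r.
S'(r) = 4πr − 2·1593/r² = 0 ⇒ r³ = 1593/(2π), so r ≈ 6.3291 and h = 2r ≈ 12.6583.
S''(r) = 4π + 4·1593/r³ > 0, so this is the minimum; S ≈ 755.0778.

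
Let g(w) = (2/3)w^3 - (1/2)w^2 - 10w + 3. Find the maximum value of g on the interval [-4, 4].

47/3

g'(w) = 2w^2 - w - 10, which vanishes at w = -2 and w = 5/2.
Compare values at every candidate in [-4, 4]: g(-4) = -23/3; g(-2) = 47/3; g(5/2) = -353/24; g(4) = -7/3.
The maximum over the interval is 47/3, attained at w = -2.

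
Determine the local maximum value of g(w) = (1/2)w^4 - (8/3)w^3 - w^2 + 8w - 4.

g'(w) = 2w^3 - 8w^2 - 2w + 8. Setting g'(w) = 0 gives w ∈ {-1, 1, 4}.
g''(w) = 6w^2 - 16w - 2. g''(-1) = 20 > 0 ⇒ local minimum; g''(1) = -12 < 0 ⇒ local maximum; g''(4) = 30 > 0 ⇒ local minimum.
Thus g has its local maximum at w = 1, with value 5/6.

5/6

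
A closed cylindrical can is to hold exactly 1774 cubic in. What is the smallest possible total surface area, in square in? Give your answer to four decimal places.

811.2417

With radius r and height h, πr²h = 1774 so h = 1774/(πr²), and S(r) = 2πr² + 2πrh = 2πr² + 2·1774/r.
S'(r) = 4πr − 2·1774/r² = 0 ⇒ r³ = 1774/(2π), so r ≈ 6.5603 and h = 2r ≈ 13.1206.
S''(r) = 4π + 4·1774/r³ > 0, so this is the minimum; S ≈ 811.2417.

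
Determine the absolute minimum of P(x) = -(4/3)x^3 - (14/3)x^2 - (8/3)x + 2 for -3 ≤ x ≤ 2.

-98/3

Differentiating, P'(x) = -4x^2 - (28/3)x - 8/3; which vanishes at x = -2 and x = -1/3.
Evaluating at the critical points and endpoints: P(-3) = 4,  P(-2) = -2/3,  P(-1/3) = 196/81,  P(2) = -98/3.
Hence the absolute minimum is -98/3 at x = 2.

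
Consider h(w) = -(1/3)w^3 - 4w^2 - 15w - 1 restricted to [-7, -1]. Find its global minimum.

h'(w) = -w^2 - 8w - 15, which vanishes at w = -5 and w = -3.
Evaluating at the critical points and endpoints: h(-7) = 67/3; h(-5) = 47/3; h(-3) = 17; h(-1) = 31/3.
Hence the absolute minimum is 31/3 at w = -1.

31/3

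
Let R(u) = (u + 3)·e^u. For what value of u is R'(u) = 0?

-4

R'(u) = 1·e^u + (u + 3)·1·e^u = (u + 4)·e^u. Since e^u > 0, the only critical point is u = -4.
R''(-4) has the same sign as 1 > 0, so this is a local minimum.
R(-4) = (-1)·e^(-4) ≈ -0.0183.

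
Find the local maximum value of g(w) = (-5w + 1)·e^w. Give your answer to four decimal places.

Differentiating with the product rule gives g'(w) = (-5w - 4)·e^w. Since e^w > 0, the only critical point is w = -4/5.
g''(-4/5) has the same sign as -5 < 0, so this is a local maximum.
g(-4/5) = (5)·e^(-4/5) ≈ 2.2466.

2.2466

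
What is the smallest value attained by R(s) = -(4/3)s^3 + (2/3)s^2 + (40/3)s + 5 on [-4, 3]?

-745/81

R'(s) = -4s^2 + (4/3)s + 40/3, which vanishes at s = -5/3 and s = 2.
Evaluating at the critical points and endpoints: R(-4) = 143/3,  R(-5/3) = -745/81,  R(2) = 71/3,  R(3) = 15.
The minimum over the interval is -745/81, attained at s = -5/3.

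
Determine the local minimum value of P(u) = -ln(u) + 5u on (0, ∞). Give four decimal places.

P'(u) = -1/u + 5 = 0 gives u = 1/5.
P''(u) = 1/u², which is positive for u > 0, so this is a local minimum.
P(1/5) = -1·ln(1/5) + 1 ≈ 2.6094.

2.6094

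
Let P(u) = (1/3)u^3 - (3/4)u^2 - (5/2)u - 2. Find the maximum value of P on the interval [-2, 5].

101/12

P'(u) = u^2 - (3/2)u - 5/2, which vanishes at u = -1 and u = 5/2.
Candidates: P(-2) = -8/3; P(-1) = -7/12; P(5/2) = -371/48; P(5) = 101/12.
The maximum over the interval is 101/12, attained at u = 5.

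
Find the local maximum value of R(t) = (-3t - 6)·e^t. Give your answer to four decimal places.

Differentiating with the product rule gives R'(t) = (-3t - 9)·e^t. Since e^t > 0, the only critical point is t = -3.
R''(-3) has the same sign as -3 < 0, so this is a local maximum.
R(-3) = (3)·e^(-3) ≈ 0.1494.

0.1494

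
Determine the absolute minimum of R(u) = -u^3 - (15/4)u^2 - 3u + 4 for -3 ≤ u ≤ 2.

-25

Differentiating, R'(u) = -3u^2 - (15/2)u - 3; which vanishes at u = -2 and u = -1/2.
Candidates: R(-3) = 25/4, R(-2) = 3, R(-1/2) = 75/16, R(2) = -25.
The minimum over the interval is -25, attained at u = 2.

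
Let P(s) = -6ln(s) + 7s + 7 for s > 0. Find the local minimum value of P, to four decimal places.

13.9249

P'(s) = -6/s + 7 = 0 gives s = 6/7.
P''(s) = 6/s², which is positive for s > 0, so this is a local minimum.
P(6/7) = -6·ln(6/7) + 6 + 7 ≈ 13.9249.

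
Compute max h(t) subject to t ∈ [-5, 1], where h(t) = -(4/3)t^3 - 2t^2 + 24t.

h'(t) = -4t^2 - 4t + 24, whose only zero in [-5, 1] is t = -3.
Compare values at every candidate in [-5, 1]: h(-5) = -10/3; h(-3) = -54; h(1) = 62/3.
The maximum over the interval is 62/3, attained at t = 1.

62/3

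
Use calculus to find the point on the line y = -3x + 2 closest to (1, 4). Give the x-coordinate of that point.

Minimize D(x)^2 = (x - 1)^2 + (-3x - 2)^2.
d/dx[D^2] = 2(x - 1) + 2·(-3)·(-3x - 2) = 0 ⇒ x = -1/2.
Then y = 7/2 and the distance is √(5/2) ≈ 1.5811.

-1/2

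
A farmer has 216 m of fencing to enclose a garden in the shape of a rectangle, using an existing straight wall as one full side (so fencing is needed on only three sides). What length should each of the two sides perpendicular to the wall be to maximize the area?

54

Let the sides perpendicular to the wall have length x and the parallel side y, so 2x + y = 216 and the area is A = xy = x(216 − 2x).
A'(x) = 216 − 4x = 0 gives x = 54, and A''(x) = −4 < 0 confirms a maximum.
Then y = 216 − 2·54 = 108 and A = 5832.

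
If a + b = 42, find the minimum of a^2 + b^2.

With a + b = 42, a^2 + b^2 = a^2 + (42 − a)^2.
The derivative 2a − 2(42 − a) = 4a − 84 vanishes at a = 21; second derivative 4 > 0, a minimum.
The minimum is 2·(21)^2 = 882.

882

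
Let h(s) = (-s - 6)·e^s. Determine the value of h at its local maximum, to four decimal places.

0.0009

Differentiating with the product rule gives h'(s) = (-s - 7)·e^s. Since e^s > 0, the only critical point is s = -7.
h''(-7) has the same sign as -1 < 0, so this is a local maximum.
h(-7) = (1)·e^(-7) ≈ 0.0009.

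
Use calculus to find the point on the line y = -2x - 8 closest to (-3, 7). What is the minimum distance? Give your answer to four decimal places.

Minimize D(x)^2 = (x + 3)^2 + (-2x - 15)^2.
d/dx[D^2] = 2(x + 3) + 2·(-2)·(-2x - 15) = 0 ⇒ x = -33/5.
Then y = 26/5 and the distance is √(81/5) ≈ 4.0249.

4.0249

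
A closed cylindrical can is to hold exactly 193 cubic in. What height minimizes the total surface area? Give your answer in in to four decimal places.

With radius r and height h, πr²h = 193 so h = 193/(πr²), and S(r) = 2πr² + 2πrh = 2πr² + 2·193/r.
S'(r) = 4πr − 2·193/r² = 0 ⇒ r³ = 193/(2π), so r ≈ 3.1318 and h = 2r ≈ 6.2636.
S''(r) = 4π + 4·193/r³ > 0, so this is the minimum; S ≈ 184.8784.

6.2636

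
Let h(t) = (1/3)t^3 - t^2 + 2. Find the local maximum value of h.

2

h'(t) = t^2 - 2t. Setting h'(t) = 0 gives t ∈ {0, 2}.
Second-derivative test with h''(t) = 2t - 2: h''(0) = -2 < 0 ⇒ local maximum; h''(2) = 2 > 0 ⇒ local minimum.
The local maximum is h(0) = 2.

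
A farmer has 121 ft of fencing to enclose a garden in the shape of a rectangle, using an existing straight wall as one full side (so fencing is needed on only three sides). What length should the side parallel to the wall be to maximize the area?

Let the sides perpendicular to the wall have length x and the parallel side y, so 2x + y = 121 and the area is A = xy = x(121 − 2x).
A'(x) = 121 − 4x = 0 gives x = 121/4, and A''(x) = −4 < 0 confirms a maximum.
Then y = 121 − 2·121/4 = 121/2 and A = 14641/8.

121/2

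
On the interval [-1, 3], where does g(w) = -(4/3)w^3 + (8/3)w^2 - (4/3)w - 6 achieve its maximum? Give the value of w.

g'(w) = -4w^2 + (16/3)w - 4/3, which vanishes at w = 1/3 and w = 1.
Evaluating at the critical points and endpoints: g(-1) = -2/3; g(1/3) = -502/81; g(1) = -6; g(3) = -22.
Hence the absolute maximum is -2/3 at w = -1.

-1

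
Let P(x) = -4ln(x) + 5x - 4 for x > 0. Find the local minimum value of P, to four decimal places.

P'(x) = -4/x + 5 = 0 gives x = 4/5.
P''(x) = 4/x², which is positive for x > 0, so this is a local minimum.
P(4/5) = -4·ln(4/5) + 4 - 4 ≈ 0.8926.

0.8926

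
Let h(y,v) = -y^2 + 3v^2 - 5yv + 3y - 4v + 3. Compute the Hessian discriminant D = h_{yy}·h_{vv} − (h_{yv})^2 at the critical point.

∂h/∂y = -2y - 5v + 3 = 0 and ∂h/∂v = -5y + 6v - 4 = 0, so (y, v) = (-2/37, 23/37).
The Hessian has h_{yy} = -2, h_{vv} = 6, h_{yv} = -5, giving D = -37 < 0, so the point is a saddle point.
D = (-2)·(6) − (-5)^2 = -37.

-37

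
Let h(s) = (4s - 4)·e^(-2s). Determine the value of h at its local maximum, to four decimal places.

Differentiating with the product rule gives h'(s) = (-8s + 12)·e^(-2s). Since e^(-2s) > 0, the only critical point is s = 3/2.
h''(3/2) has the same sign as -8 < 0, so this is a local maximum.
h(3/2) = (2)·e^(-3) ≈ 0.0996.

0.0996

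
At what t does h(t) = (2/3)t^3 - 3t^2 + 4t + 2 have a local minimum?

2

Critical points: h'(t) = 2t^2 - 6t + 4 vanishes at t = 1, 2.
Second-derivative test with h''(t) = 4t - 6: h''(1) = -2 < 0 ⇒ local maximum; h''(2) = 2 > 0 ⇒ local minimum.
Thus h has its local minimum at t = 2, with value 10/3.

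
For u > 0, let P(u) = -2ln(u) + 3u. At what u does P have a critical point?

2/3

P'(u) = -2/u + 3 = 0 gives u = 2/3.
P''(u) = 2/u², which is positive for u > 0, so this is a local minimum.
P(2/3) = -2·ln(2/3) + 2 ≈ 2.8109.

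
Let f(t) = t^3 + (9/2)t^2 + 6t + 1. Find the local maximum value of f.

-1

f'(t) = 3t^2 + 9t + 6 = 0 at t = -2, -1.
f''(t) = 6t + 9. f''(-2) = -3 < 0 ⇒ local maximum; f''(-1) = 3 > 0 ⇒ local minimum.
Thus f has its local maximum at t = -2, with value -1.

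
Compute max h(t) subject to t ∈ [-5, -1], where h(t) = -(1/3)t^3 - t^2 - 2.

The derivative is -t^2 - 2t, whose only zero in [-5, -1] is t = -2.
Compare values at every candidate in [-5, -1]: h(-5) = 44/3, h(-2) = -10/3, h(-1) = -8/3.
The maximum over the interval is 44/3, attained at t = -5.

44/3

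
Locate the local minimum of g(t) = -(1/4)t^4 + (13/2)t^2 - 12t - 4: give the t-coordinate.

1

g'(t) = -t^3 + 13t - 12. Setting g'(t) = 0 gives t ∈ {-4, 1, 3}.
Since g''(t) = -3t^2 + 13, we get g''(-4) = -35 < 0 ⇒ local maximum; g''(1) = 10 > 0 ⇒ local minimum; g''(3) = -14 < 0 ⇒ local maximum.
Thus g has its local minimum at t = 1, with value -39/4.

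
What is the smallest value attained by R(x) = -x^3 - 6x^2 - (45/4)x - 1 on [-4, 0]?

-1

R'(x) = -3x^2 - 12x - 45/4, which vanishes at x = -5/2 and x = -3/2.
Compare values at every candidate in [-4, 0]: R(-4) = 12, R(-5/2) = 21/4, R(-3/2) = 23/4, R(0) = -1.
So the minimum is R(0) = -1.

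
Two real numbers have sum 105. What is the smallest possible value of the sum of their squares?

11025/2

With a + b = 105, a^2 + b^2 = a^2 + (105 − a)^2.
The derivative 2a − 2(105 − a) = 4a − 210 vanishes at a = 105/2; second derivative 4 > 0, a minimum.
The minimum is 2·(105/2)^2 = 11025/2.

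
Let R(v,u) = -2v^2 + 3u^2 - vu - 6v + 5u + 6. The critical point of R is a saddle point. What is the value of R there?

∂R/∂v = -4v - u - 6 = 0 and ∂R/∂u = -v + 6u + 5 = 0, so (v, u) = (-31/25, -26/25).
The Hessian has R_{vv} = -4, R_{uu} = 6, R_{vu} = -1, giving D = -25 < 0, so the point is a saddle point.
R(-31/25, -26/25) = 178/25.

178/25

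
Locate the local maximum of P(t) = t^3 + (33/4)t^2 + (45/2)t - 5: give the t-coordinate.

P'(t) = 3t^2 + (33/2)t + 45/2. Setting P'(t) = 0 gives t ∈ {-3, -5/2}.
P''(t) = 6t + 33/2. P''(-3) = -3/2 < 0 ⇒ local maximum; P''(-5/2) = 3/2 > 0 ⇒ local minimum.
Thus P has its local maximum at t = -3, with value -101/4.

-3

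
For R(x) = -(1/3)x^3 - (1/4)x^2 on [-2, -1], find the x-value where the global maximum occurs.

-2

The derivative is -x^2 - (1/2)x, which has no zeros in [-2, -1].
Compare values at every candidate in [-2, -1]: R(-2) = 5/3; R(-1) = 1/12.
Hence the absolute maximum is 5/3 at x = -2.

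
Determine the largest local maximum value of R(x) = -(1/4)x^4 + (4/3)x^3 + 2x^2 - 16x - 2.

70/3

Critical points: R'(x) = -x^3 + 4x^2 + 4x - 16 vanishes at x = -2, 2, 4.
Second-derivative test with R''(x) = -3x^2 + 8x + 4: R''(-2) = -24 < 0 ⇒ local maximum; R''(2) = 8 > 0 ⇒ local minimum; R''(4) = -12 < 0 ⇒ local maximum.
So the largest local maximum value is R(-2) = 70/3.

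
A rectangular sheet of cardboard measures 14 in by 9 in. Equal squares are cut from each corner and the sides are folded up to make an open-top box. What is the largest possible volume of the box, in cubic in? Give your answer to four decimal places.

With cut size x, the volume is V(x) = x(14 − 2x)(9 − 2x) for 0 < x < 4.5.
V'(x) = 12x^2 − 92x + 126. Setting V'(x) = 0 gives x ≈ 1.7853 (the root in (0, 4.5)).
V''(x) = 24x − 92 is negative there, so this is the maximum; V ≈ 101.0933.

101.0933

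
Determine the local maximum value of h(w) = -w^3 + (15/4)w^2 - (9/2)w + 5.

53/16

h'(w) = -3w^2 + (15/2)w - 9/2 = 0 at w = 1, 3/2.
Since h''(w) = -6w + 15/2, we get h''(1) = 3/2 > 0 ⇒ local minimum; h''(3/2) = -3/2 < 0 ⇒ local maximum.
The local maximum is h(3/2) = 53/16.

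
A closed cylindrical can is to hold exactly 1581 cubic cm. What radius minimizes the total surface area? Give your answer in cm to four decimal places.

6.3132

With radius r and height h, πr²h = 1581 so h = 1581/(πr²), and S(r) = 2πr² + 2πrh = 2πr² + 2·1581/r.
S'(r) = 4πr − 2·1581/r² = 0 ⇒ r³ = 1581/(2π), so r ≈ 6.3132 and h = 2r ≈ 12.6264.
S''(r) = 4π + 4·1581/r³ > 0, so this is the minimum; S ≈ 751.2811.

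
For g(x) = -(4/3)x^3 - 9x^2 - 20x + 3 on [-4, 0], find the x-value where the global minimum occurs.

0

The derivative is -4x^2 - 18x - 20, which vanishes at x = -5/2 and x = -2.
Candidates: g(-4) = 73/3, g(-5/2) = 211/12, g(-2) = 53/3, g(0) = 3.
So the minimum is g(0) = 3.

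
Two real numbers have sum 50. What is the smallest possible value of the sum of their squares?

With a + b = 50, a^2 + b^2 = a^2 + (50 − a)^2.
The derivative 2a − 2(50 − a) = 4a − 100 vanishes at a = 25; second derivative 4 > 0, a minimum.
The minimum is 2·(25)^2 = 1250.

1250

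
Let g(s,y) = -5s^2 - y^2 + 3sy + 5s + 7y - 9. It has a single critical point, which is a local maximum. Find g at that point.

276/11

∂g/∂s = -10s + 3y + 5 = 0 and ∂g/∂y = 3s - 2y + 7 = 0, so (s, y) = (31/11, 85/11).
The Hessian has g_{ss} = -10, g_{yy} = -2, g_{sy} = 3, giving D = 11 > 0 with g_{ss} < 0, so the point is a local maximum.
g(31/11, 85/11) = 276/11.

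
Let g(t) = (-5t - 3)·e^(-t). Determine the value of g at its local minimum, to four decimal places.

-3.3516

g'(t) = (-5)·e^(-t) + (-5t - 3)·(-1)·e^(-t) = (5t - 2)·e^(-t). Since e^(-t) > 0, the only critical point is t = 2/5.
g''(2/5) has the same sign as 5 > 0, so this is a local minimum.
g(2/5) = (-5)·e^(-2/5) ≈ -3.3516.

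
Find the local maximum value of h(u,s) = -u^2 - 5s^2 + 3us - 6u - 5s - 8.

207/11

∂h/∂u = -2u + 3s - 6 = 0 and ∂h/∂s = 3u - 10s - 5 = 0, so (u, s) = (-75/11, -28/11).
The Hessian has h_{uu} = -2, h_{ss} = -10, h_{us} = 3, giving D = 11 > 0 with h_{uu} < 0, so the point is a local maximum.
h(-75/11, -28/11) = 207/11.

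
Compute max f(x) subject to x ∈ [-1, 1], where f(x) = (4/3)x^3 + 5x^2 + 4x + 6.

Differentiating, f'(x) = 4x^2 + 10x + 4; whose only zero in [-1, 1] is x = -1/2.
Evaluating at the critical points and endpoints: f(-1) = 17/3; f(-1/2) = 61/12; f(1) = 49/3.
The maximum over the interval is 49/3, attained at x = 1.

49/3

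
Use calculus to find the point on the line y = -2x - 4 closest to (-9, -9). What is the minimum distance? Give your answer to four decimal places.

Minimize D(x)^2 = (x + 9)^2 + (-2x + 5)^2.
d/dx[D^2] = 2(x + 9) + 2·(-2)·(-2x + 5) = 0 ⇒ x = 1/5.
Then y = -22/5 and the distance is √(529/5) ≈ 10.2859.

10.2859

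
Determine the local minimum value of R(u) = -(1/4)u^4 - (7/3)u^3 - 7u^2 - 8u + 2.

14/3

R'(u) = -u^3 - 7u^2 - 14u - 8 = 0 at u = -4, -2, -1.
R''(u) = -3u^2 - 14u - 14. R''(-4) = -6 < 0 ⇒ local maximum; R''(-2) = 2 > 0 ⇒ local minimum; R''(-1) = -3 < 0 ⇒ local maximum.
So the local minimum value is R(-2) = 14/3.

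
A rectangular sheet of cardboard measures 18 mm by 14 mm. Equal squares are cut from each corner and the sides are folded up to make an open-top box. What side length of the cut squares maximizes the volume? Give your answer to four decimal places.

2.6049

With cut size x, the volume is V(x) = x(18 − 2x)(14 − 2x) for 0 < x < 7.
V'(x) = 12x^2 − 128x + 252. Setting V'(x) = 0 gives x ≈ 2.6049 (the root in (0, 7)).
V''(x) = 24x − 128 is negative there, so this is the maximum; V ≈ 292.8648.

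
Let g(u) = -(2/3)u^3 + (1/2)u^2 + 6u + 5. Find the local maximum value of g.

41/3

g'(u) = -2u^2 + u + 6 = 0 at u = -3/2, 2.
g''(u) = -4u + 1. g''(-3/2) = 7 > 0 ⇒ local minimum; g''(2) = -7 < 0 ⇒ local maximum.
So the local maximum value is g(2) = 41/3.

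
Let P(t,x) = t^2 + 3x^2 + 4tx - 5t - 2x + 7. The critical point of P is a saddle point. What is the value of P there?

67/4

∂P/∂t = 2t + 4x - 5 = 0 and ∂P/∂x = 4t + 6x - 2 = 0, so (t, x) = (-11/2, 4).
The Hessian has P_{tt} = 2, P_{xx} = 6, P_{tx} = 4, giving D = -4 < 0, so the point is a saddle point.
P(-11/2, 4) = 67/4.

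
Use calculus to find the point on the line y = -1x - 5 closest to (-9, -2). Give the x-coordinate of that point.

-6

Minimize D(x)^2 = (x + 9)^2 + (-x - 3)^2.
d/dx[D^2] = 2(x + 9) + 2·(-1)·(-x - 3) = 0 ⇒ x = -6.
Then y = 1 and the distance is √(18) ≈ 4.2426.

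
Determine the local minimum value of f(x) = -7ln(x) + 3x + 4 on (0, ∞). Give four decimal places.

5.0689

f'(x) = -7/x + 3 = 0 gives x = 7/3.
f''(x) = 7/x², which is positive for x > 0, so this is a local minimum.
f(7/3) = -7·ln(7/3) + 7 + 4 ≈ 5.0689.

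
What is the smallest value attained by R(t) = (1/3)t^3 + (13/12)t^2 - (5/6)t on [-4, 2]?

-2/3

The derivative is t^2 + (13/6)t - 5/6, which vanishes at t = -5/2 and t = 1/3.
Compare values at every candidate in [-4, 2]: R(-4) = -2/3, R(-5/2) = 175/48, R(1/3) = -47/324, R(2) = 16/3.
The minimum over the interval is -2/3, attained at t = -4.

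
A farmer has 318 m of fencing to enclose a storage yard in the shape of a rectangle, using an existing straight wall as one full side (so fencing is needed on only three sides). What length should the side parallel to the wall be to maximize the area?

159

Let the sides perpendicular to the wall have length x and the parallel side y, so 2x + y = 318 and the area is A = xy = x(318 − 2x).
A'(x) = 318 − 4x = 0 gives x = 159/2, and A''(x) = −4 < 0 confirms a maximum.
Then y = 318 − 2·159/2 = 159 and A = 25281/2.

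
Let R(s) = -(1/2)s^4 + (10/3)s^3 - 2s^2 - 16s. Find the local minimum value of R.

Critical points: R'(s) = -2s^3 + 10s^2 - 4s - 16 vanishes at s = -1, 2, 4.
R''(s) = -6s^2 + 20s - 4. R''(-1) = -30 < 0 ⇒ local maximum; R''(2) = 12 > 0 ⇒ local minimum; R''(4) = -20 < 0 ⇒ local maximum.
The local minimum is R(2) = -64/3.

-64/3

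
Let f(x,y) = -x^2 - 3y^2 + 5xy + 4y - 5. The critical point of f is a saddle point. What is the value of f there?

∂f/∂x = -2x + 5y = 0 and ∂f/∂y = 5x - 6y + 4 = 0, so (x, y) = (-20/13, -8/13).
The Hessian has f_{xx} = -2, f_{yy} = -6, f_{xy} = 5, giving D = -13 < 0, so the point is a saddle point.
f(-20/13, -8/13) = -81/13.

-81/13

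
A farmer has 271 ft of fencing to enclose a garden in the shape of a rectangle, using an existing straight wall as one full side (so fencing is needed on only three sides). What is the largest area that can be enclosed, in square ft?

Let the sides perpendicular to the wall have length x and the parallel side y, so 2x + y = 271 and the area is A = xy = x(271 − 2x).
A'(x) = 271 − 4x = 0 gives x = 271/4, and A''(x) = −4 < 0 confirms a maximum.
Then y = 271 − 2·271/4 = 271/2 and A = 73441/8.

73441/8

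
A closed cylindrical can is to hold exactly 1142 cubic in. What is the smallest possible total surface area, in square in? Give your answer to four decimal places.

604.8188

With radius r and height h, πr²h = 1142 so h = 1142/(πr²), and S(r) = 2πr² + 2πrh = 2πr² + 2·1142/r.
S'(r) = 4πr − 2·1142/r² = 0 ⇒ r³ = 1142/(2π), so r ≈ 5.6645 and h = 2r ≈ 11.3290.
S''(r) = 4π + 4·1142/r³ > 0, so this is the minimum; S ≈ 604.8188.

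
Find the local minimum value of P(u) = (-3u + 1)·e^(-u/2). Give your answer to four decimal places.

P'(u) = (-3)·e^(-u/2) + (-3u + 1)·(-1/2)·e^(-u/2) = ((3/2)u - 7/2)·e^(-u/2). Since e^(-u/2) > 0, the only critical point is u = 7/3.
P''(7/3) has the same sign as 3/2 > 0, so this is a local minimum.
P(7/3) = (-6)·e^(-7/6) ≈ -1.8684.

-1.8684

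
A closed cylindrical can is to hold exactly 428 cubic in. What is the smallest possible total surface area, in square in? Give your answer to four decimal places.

314.3960

With radius r and height h, πr²h = 428 so h = 428/(πr²), and S(r) = 2πr² + 2πrh = 2πr² + 2·428/r.
S'(r) = 4πr − 2·428/r² = 0 ⇒ r³ = 428/(2π), so r ≈ 4.0840 and h = 2r ≈ 8.1680.
S''(r) = 4π + 4·428/r³ > 0, so this is the minimum; S ≈ 314.3960.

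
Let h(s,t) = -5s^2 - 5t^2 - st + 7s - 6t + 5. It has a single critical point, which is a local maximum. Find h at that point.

∂h/∂s = -10s - t + 7 = 0 and ∂h/∂t = -s - 10t - 6 = 0, so (s, t) = (76/99, -67/99).
The Hessian has h_{ss} = -10, h_{tt} = -10, h_{st} = -1, giving D = 99 > 0 with h_{ss} < 0, so the point is a local maximum.
h(76/99, -67/99) = 962/99.

962/99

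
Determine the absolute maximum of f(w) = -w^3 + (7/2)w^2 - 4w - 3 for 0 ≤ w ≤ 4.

The derivative is -3w^2 + 7w - 4, which vanishes at w = 1 and w = 4/3.
Compare values at every candidate in [0, 4]: f(0) = -3,  f(1) = -9/2,  f(4/3) = -121/27,  f(4) = -27.
So the maximum is f(0) = -3.

-3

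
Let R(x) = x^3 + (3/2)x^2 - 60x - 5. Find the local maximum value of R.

415/2

Critical points: R'(x) = 3x^2 + 3x - 60 vanishes at x = -5, 4.
Second-derivative test with R''(x) = 6x + 3: R''(-5) = -27 < 0 ⇒ local maximum; R''(4) = 27 > 0 ⇒ local minimum.
Thus R has its local maximum at x = -5, with value 415/2.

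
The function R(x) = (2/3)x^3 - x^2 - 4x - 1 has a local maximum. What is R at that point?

Critical points: R'(x) = 2x^2 - 2x - 4 vanishes at x = -1, 2.
Second-derivative test with R''(x) = 4x - 2: R''(-1) = -6 < 0 ⇒ local maximum; R''(2) = 6 > 0 ⇒ local minimum.
So the local maximum value is R(-1) = 4/3.

4/3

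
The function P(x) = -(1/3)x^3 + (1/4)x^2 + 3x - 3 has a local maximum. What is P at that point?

Critical points: P'(x) = -x^2 + (1/2)x + 3 vanishes at x = -3/2, 2.
Since P''(x) = -2x + 1/2, we get P''(-3/2) = 7/2 > 0 ⇒ local minimum; P''(2) = -7/2 < 0 ⇒ local maximum.
So the local maximum value is P(2) = 4/3.

4/3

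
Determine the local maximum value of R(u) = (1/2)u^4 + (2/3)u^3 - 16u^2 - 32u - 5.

R'(u) = 2u^3 + 2u^2 - 32u - 32. Setting R'(u) = 0 gives u ∈ {-4, -1, 4}.
Second-derivative test with R''(u) = 6u^2 + 4u - 32: R''(-4) = 48 > 0 ⇒ local minimum; R''(-1) = -30 < 0 ⇒ local maximum; R''(4) = 80 > 0 ⇒ local minimum.
The local maximum is R(-1) = 65/6.

65/6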